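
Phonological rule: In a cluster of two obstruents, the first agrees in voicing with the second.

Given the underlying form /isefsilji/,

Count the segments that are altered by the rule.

0

No segment meets the rule's conditions.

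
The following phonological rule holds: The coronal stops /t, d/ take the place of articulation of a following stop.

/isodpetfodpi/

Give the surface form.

[isobpetfobpi]

/d/ before /p/ (labial) → [b]
/d/ before /p/ (labial) → [b]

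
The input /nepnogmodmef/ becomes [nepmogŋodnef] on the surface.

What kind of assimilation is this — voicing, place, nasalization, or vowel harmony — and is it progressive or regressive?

/n/→[m] /m/→[ŋ] /m/→[n].
Each target copies a feature from the preceding segment, so the direction is progressive.

place assimilation, progressive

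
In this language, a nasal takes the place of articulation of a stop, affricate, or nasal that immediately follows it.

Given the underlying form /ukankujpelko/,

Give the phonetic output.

[ukaŋkujpelko]

/n/ before /k/ (velar) → [ŋ]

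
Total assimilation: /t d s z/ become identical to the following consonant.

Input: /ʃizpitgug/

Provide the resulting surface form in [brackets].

[ʃippiggug]

/z/ before /p/ → [p] (total assimilation)
/t/ before /g/ → [g] (total assimilation)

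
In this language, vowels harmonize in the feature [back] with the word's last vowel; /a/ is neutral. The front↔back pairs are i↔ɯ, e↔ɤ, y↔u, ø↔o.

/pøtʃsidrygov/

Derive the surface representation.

/ø/ harmonizes with /o/ ([+back]) → [o]
/i/ harmonizes with /o/ ([+back]) → [ɯ]
/y/ harmonizes with /o/ ([+back]) → [u]

[potʃsɯdrugov]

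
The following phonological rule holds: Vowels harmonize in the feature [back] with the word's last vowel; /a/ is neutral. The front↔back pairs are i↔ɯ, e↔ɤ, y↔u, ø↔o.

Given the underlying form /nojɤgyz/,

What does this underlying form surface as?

/o/ harmonizes with /y/ ([-back]) → [ø]
/ɤ/ harmonizes with /y/ ([-back]) → [e]

[nøjegyz]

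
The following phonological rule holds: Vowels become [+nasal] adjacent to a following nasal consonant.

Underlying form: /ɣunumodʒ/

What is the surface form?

[ɣũnũmodʒ]

/u/ before nasal /n/ → [ũ]
/u/ before nasal /m/ → [ũ]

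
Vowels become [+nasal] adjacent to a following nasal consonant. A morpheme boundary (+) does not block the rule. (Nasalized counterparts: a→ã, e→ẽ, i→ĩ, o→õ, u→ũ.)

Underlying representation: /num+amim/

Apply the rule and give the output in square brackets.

[nũm+ãmĩm]

/u/ before nasal /m/ → [ũ]
/a/ before nasal /m/ → [ã]
/i/ before nasal /m/ → [ĩ]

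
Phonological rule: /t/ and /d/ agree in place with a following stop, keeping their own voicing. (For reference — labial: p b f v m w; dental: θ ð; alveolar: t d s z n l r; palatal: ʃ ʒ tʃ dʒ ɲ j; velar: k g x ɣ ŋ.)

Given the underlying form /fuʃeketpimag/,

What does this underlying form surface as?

[fuʃekeppimag]

/t/ before /p/ (labial) → [p]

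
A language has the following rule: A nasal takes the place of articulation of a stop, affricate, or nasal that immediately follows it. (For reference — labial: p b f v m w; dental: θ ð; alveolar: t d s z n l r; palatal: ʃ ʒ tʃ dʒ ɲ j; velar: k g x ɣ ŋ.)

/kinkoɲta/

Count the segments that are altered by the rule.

/n/ before /k/ (velar) → [ŋ]
/ɲ/ before /t/ (alveolar) → [n]
2 segments change.

2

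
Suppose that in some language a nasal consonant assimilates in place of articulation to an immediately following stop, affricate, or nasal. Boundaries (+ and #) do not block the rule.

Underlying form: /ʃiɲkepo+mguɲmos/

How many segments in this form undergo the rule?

/ɲ/ before /k/ (velar) → [ŋ]
/m/ before /g/ (velar) → [ŋ]
/ɲ/ before /m/ (labial) → [m]
3 segments change.

3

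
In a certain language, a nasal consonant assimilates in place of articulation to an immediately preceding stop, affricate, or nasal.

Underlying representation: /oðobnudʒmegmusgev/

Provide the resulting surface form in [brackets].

[oðobmudʒɲegŋusgev]

/n/ after /b/ (labial) → [m]
/m/ after /dʒ/ (palatal) → [ɲ]
/m/ after /g/ (velar) → [ŋ]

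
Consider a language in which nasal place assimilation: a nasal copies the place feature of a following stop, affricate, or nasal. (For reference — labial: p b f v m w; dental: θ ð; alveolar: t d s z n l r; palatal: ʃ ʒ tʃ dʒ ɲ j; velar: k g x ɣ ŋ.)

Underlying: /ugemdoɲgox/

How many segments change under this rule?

2

/m/ before /d/ (alveolar) → [n]
/ɲ/ before /g/ (velar) → [ŋ]
2 segments change.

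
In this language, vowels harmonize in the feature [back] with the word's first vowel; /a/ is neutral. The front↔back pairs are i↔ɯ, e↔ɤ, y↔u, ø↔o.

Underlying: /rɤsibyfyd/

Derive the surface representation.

/i/ harmonizes with /ɤ/ ([+back]) → [ɯ]
/y/ harmonizes with /ɤ/ ([+back]) → [u]
/y/ harmonizes with /ɤ/ ([+back]) → [u]

[rɤsɯbufud]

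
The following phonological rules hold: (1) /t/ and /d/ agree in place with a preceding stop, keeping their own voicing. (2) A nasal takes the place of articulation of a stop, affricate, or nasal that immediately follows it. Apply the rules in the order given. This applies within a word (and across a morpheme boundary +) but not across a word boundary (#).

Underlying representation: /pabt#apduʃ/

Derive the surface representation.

Rule 1: /t/ after /b/ (labial) → [p]
Rule 1: /d/ after /p/ (labial) → [b]
After rule 1: pabp#apbuʃ
Rule 2: no segment meets the rule's conditions; no change.

[pabp#apbuʃ]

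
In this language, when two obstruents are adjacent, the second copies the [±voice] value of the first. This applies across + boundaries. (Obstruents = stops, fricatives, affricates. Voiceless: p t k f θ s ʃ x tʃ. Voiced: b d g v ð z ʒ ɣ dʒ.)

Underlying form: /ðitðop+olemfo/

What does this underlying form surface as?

/ð/ after /t/ (voiceless) → [θ]

[ðitθop+olemfo]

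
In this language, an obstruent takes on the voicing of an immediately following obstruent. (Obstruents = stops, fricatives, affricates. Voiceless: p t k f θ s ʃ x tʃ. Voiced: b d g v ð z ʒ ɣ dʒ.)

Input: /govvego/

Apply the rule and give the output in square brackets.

no segment meets the rule's conditions; no change.

[govvego]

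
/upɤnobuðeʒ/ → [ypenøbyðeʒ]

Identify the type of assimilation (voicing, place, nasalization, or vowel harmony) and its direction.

vowel harmony, regressive

/u/→[y] /ɤ/→[e] /o/→[ø] /u/→[y].
Vowels agree with the last vowel, so the harmony is regressive.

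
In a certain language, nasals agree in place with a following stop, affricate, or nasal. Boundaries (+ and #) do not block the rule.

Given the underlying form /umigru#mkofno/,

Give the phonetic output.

/m/ before /k/ (velar) → [ŋ]

[umigru#ŋkofno]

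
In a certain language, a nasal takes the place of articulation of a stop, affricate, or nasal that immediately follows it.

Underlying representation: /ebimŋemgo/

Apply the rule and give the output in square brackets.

/m/ before /ŋ/ (velar) → [ŋ]
/m/ before /g/ (velar) → [ŋ]

[ebiŋŋeŋgo]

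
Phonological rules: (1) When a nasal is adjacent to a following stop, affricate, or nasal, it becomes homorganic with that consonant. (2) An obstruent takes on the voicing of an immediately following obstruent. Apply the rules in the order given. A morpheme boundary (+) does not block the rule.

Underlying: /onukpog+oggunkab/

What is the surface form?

[onukpog+ogguŋkab]

Rule 1: /n/ before /k/ (velar) → [ŋ]
After rule 1: onukpog+ogguŋkab
Rule 2: no segment meets the rule's conditions; no change.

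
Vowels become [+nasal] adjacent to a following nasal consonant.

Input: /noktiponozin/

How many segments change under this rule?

2

/o/ before nasal /n/ → [õ]
/i/ before nasal /n/ → [ĩ]
2 segments change.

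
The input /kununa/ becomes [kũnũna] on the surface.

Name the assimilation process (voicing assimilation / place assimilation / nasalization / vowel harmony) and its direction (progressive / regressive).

nasalization, regressive

/u/→[ũ] /u/→[ũ].
Each target copies a feature from the following segment, so the direction is regressive.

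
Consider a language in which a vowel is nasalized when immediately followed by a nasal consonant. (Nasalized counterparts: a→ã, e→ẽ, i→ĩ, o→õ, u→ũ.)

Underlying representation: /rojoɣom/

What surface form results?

[rojoɣõm]

/o/ before nasal /m/ → [õ]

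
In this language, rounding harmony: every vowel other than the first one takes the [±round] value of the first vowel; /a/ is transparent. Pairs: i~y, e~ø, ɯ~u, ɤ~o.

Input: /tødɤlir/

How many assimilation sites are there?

/ɤ/ harmonizes with /ø/ ([+round]) → [o]
/i/ harmonizes with /ø/ ([+round]) → [y]
2 segments change.

2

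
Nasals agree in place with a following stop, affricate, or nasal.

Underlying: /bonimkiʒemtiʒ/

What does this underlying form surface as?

[boniŋkiʒentiʒ]

/m/ before /k/ (velar) → [ŋ]
/m/ before /t/ (alveolar) → [n]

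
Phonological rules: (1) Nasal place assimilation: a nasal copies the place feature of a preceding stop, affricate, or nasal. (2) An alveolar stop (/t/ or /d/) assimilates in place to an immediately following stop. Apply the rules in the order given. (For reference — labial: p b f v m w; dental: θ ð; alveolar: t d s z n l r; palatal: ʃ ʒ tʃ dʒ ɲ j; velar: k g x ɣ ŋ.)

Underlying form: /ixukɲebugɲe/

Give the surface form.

[ixukŋebugŋe]

Rule 1: /ɲ/ after /k/ (velar) → [ŋ]
Rule 1: /ɲ/ after /g/ (velar) → [ŋ]
After rule 1: ixukŋebugŋe
Rule 2: no segment meets the rule's conditions; no change.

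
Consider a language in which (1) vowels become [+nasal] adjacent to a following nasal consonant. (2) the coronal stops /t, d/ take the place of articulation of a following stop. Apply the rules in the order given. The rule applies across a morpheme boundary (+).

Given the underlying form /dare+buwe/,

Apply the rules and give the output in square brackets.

[dare+buwe]

Rule 1: no segment meets the rule's conditions; no change.
After rule 1: dare+buwe
Rule 2: no segment meets the rule's conditions; no change.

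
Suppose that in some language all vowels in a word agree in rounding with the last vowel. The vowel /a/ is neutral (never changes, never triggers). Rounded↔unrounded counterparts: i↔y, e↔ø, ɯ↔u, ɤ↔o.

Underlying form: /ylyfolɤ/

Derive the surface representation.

/y/ harmonizes with /ɤ/ ([-round]) → [i]
/y/ harmonizes with /ɤ/ ([-round]) → [i]
/o/ harmonizes with /ɤ/ ([-round]) → [ɤ]

[ilifɤlɤ]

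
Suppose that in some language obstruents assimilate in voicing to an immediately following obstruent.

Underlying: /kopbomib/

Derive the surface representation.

/p/ before /b/ (voiced) → [b]

[kobbomib]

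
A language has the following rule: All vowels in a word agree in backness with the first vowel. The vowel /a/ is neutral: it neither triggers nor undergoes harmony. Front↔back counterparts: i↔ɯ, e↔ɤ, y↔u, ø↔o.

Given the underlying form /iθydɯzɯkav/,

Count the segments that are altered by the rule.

2

/ɯ/ harmonizes with /i/ ([-back]) → [i]
/ɯ/ harmonizes with /i/ ([-back]) → [i]
2 segments change.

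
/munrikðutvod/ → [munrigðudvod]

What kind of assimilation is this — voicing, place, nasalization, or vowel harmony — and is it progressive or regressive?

voicing assimilation, regressive

/k/→[g] /t/→[d].
Each target copies a feature from the following segment, so the direction is regressive.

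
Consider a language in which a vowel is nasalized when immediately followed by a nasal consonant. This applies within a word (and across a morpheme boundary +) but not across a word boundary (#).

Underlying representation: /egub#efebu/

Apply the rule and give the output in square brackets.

no segment meets the rule's conditions; no change.

[egub#efebu]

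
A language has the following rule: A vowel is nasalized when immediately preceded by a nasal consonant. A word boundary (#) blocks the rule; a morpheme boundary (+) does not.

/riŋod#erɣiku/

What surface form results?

[riŋõd#erɣiku]

/o/ after nasal /ŋ/ → [õ]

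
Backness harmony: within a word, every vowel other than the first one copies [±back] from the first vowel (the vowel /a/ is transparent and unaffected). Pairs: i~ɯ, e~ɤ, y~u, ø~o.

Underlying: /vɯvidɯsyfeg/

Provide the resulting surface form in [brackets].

/i/ harmonizes with /ɯ/ ([+back]) → [ɯ]
/y/ harmonizes with /ɯ/ ([+back]) → [u]
/e/ harmonizes with /ɯ/ ([+back]) → [ɤ]

[vɯvɯdɯsufɤg]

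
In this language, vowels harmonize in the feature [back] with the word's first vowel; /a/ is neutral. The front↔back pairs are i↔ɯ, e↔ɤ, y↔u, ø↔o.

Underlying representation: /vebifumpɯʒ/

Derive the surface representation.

[vebifympiʒ]

/u/ harmonizes with /e/ ([-back]) → [y]
/ɯ/ harmonizes with /e/ ([-back]) → [i]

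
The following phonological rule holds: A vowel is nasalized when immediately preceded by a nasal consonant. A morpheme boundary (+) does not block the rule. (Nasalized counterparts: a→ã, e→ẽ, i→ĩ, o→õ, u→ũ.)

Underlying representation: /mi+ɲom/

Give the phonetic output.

/i/ after nasal /m/ → [ĩ]
/o/ after nasal /ɲ/ → [õ]

[mĩ+ɲõm]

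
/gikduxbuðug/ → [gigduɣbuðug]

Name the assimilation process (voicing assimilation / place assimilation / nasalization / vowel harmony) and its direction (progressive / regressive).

/k/→[g] /x/→[ɣ].
Each target copies a feature from the following segment, so the direction is regressive.

voicing assimilation, regressive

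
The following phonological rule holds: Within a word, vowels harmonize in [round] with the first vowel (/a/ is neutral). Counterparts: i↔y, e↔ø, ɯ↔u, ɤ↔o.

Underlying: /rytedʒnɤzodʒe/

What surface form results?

/e/ harmonizes with /y/ ([+round]) → [ø]
/ɤ/ harmonizes with /y/ ([+round]) → [o]
/e/ harmonizes with /y/ ([+round]) → [ø]

[rytødʒnozodʒø]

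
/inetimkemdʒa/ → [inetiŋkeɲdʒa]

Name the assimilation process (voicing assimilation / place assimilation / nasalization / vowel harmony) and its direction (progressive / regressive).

/m/→[ŋ] /m/→[ɲ].
Each target copies a feature from the following segment, so the direction is regressive.

place assimilation, regressive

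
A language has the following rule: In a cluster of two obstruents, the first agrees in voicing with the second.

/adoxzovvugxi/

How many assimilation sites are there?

2

/x/ before /z/ (voiced) → [ɣ]
/g/ before /x/ (voiceless) → [k]
2 segments change.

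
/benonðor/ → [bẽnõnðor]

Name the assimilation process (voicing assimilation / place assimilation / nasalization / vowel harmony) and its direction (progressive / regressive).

nasalization, regressive

/e/→[ẽ] /o/→[õ].
Each target copies a feature from the following segment, so the direction is regressive.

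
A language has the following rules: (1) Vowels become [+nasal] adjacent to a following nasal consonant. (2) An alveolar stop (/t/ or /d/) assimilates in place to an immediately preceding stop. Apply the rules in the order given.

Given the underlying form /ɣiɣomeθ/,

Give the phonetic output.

[ɣiɣõmeθ]

Rule 1: /o/ before nasal /m/ → [õ]
After rule 1: ɣiɣõmeθ
Rule 2: no segment meets the rule's conditions; no change.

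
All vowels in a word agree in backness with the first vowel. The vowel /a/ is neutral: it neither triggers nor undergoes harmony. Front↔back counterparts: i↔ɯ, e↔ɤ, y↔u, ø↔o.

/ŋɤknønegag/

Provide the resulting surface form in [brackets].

/ø/ harmonizes with /ɤ/ ([+back]) → [o]
/e/ harmonizes with /ɤ/ ([+back]) → [ɤ]

[ŋɤknonɤgag]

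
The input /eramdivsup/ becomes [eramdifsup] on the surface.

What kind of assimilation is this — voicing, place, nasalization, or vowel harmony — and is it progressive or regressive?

/v/→[f].
Each target copies a feature from the following segment, so the direction is regressive.

voicing assimilation, regressive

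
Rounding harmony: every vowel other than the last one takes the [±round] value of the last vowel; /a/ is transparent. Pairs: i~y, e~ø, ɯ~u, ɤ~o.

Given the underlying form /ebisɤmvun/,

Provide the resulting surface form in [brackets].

/e/ harmonizes with /u/ ([+round]) → [ø]
/i/ harmonizes with /u/ ([+round]) → [y]
/ɤ/ harmonizes with /u/ ([+round]) → [o]

[øbysomvun]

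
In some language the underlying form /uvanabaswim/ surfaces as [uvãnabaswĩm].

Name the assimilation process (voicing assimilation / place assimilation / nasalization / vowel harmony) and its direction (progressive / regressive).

nasalization, regressive

/a/→[ã] /i/→[ĩ].
Each target copies a feature from the following segment, so the direction is regressive.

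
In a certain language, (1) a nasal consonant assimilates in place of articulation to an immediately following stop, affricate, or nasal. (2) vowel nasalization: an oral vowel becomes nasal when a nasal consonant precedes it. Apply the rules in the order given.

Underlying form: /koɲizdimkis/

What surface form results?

Rule 1: /m/ before /k/ (velar) → [ŋ]
After rule 1: koɲizdiŋkis
Rule 2: /i/ after nasal /ɲ/ → [ĩ]

[koɲĩzdiŋkis]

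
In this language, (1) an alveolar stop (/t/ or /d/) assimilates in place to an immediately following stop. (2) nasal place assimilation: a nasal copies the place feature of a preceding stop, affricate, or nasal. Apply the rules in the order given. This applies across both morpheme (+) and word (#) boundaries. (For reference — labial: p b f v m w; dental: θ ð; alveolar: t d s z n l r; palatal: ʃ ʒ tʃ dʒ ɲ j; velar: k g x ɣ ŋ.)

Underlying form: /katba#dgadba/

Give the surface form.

[kapba#ggabba]

Rule 1: /t/ before /b/ (labial) → [p]
Rule 1: /d/ before /g/ (velar) → [g]
Rule 1: /d/ before /b/ (labial) → [b]
After rule 1: kapba#ggabba
Rule 2: no segment meets the rule's conditions; no change.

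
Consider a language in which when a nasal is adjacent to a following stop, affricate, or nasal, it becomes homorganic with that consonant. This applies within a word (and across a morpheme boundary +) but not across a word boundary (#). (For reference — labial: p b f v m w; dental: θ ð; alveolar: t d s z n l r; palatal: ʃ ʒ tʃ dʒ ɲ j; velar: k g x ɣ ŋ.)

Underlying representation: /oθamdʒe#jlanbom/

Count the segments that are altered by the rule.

2

/m/ before /dʒ/ (palatal) → [ɲ]
/n/ before /b/ (labial) → [m]
2 segments change.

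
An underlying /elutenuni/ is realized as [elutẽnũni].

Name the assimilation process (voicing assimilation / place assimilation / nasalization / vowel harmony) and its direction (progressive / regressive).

/e/→[ẽ] /u/→[ũ].
Each target copies a feature from the following segment, so the direction is regressive.

nasalization, regressive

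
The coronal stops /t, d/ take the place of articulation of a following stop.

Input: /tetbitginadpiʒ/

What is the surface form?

[tepbikginabpiʒ]

/t/ before /b/ (labial) → [p]
/t/ before /g/ (velar) → [k]
/d/ before /p/ (labial) → [b]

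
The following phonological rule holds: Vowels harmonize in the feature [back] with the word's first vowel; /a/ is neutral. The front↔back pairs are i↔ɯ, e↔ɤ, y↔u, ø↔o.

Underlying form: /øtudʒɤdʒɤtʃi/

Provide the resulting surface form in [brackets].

/u/ harmonizes with /ø/ ([-back]) → [y]
/ɤ/ harmonizes with /ø/ ([-back]) → [e]
/ɤ/ harmonizes with /ø/ ([-back]) → [e]

[øtydʒedʒetʃi]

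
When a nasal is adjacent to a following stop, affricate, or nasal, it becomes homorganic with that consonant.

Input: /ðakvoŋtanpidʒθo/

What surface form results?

[ðakvontampidʒθo]

/ŋ/ before /t/ (alveolar) → [n]
/n/ before /p/ (labial) → [m]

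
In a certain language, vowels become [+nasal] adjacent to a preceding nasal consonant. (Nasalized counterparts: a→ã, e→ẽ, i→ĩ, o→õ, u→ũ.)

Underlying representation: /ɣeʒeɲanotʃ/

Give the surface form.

[ɣeʒeɲãnõtʃ]

/a/ after nasal /ɲ/ → [ã]
/o/ after nasal /n/ → [õ]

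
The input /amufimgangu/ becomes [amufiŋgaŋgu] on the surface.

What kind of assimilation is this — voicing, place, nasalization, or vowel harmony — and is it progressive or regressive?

place assimilation, regressive

/m/→[ŋ] /n/→[ŋ].
Each target copies a feature from the following segment, so the direction is regressive.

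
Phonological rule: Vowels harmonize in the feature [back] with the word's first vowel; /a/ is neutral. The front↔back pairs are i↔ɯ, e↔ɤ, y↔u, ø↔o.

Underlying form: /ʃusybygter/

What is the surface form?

[ʃusubugtɤr]

/y/ harmonizes with /u/ ([+back]) → [u]
/y/ harmonizes with /u/ ([+back]) → [u]
/e/ harmonizes with /u/ ([+back]) → [ɤ]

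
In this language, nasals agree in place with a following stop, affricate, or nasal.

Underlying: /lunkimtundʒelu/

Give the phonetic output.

/n/ before /k/ (velar) → [ŋ]
/m/ before /t/ (alveolar) → [n]
/n/ before /dʒ/ (palatal) → [ɲ]

[luŋkintuɲdʒelu]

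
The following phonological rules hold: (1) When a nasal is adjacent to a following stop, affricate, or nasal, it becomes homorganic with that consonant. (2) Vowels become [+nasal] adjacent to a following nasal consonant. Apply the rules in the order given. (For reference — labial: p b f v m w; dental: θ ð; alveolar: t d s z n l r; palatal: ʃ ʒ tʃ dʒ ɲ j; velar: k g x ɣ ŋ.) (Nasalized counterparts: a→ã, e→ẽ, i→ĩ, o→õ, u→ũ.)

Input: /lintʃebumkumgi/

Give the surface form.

[lĩɲtʃebũŋkũŋgi]

Rule 1: /n/ before /tʃ/ (palatal) → [ɲ]
Rule 1: /m/ before /k/ (velar) → [ŋ]
Rule 1: /m/ before /g/ (velar) → [ŋ]
After rule 1: liɲtʃebuŋkuŋgi
Rule 2: /i/ before nasal /ɲ/ → [ĩ]
Rule 2: /u/ before nasal /ŋ/ → [ũ]
Rule 2: /u/ before nasal /ŋ/ → [ũ]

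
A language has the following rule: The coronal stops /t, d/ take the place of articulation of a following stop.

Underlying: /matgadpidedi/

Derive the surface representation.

[makgabpidedi]

/t/ before /g/ (velar) → [k]
/d/ before /p/ (labial) → [b]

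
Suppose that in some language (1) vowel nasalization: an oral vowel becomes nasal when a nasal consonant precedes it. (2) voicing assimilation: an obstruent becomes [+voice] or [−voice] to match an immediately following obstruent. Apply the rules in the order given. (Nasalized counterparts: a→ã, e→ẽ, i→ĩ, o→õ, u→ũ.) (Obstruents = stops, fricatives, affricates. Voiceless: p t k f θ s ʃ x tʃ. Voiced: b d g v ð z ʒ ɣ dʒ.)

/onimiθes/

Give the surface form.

[onĩmĩθes]

Rule 1: /i/ after nasal /n/ → [ĩ]
Rule 1: /i/ after nasal /m/ → [ĩ]
After rule 1: onĩmĩθes
Rule 2: no segment meets the rule's conditions; no change.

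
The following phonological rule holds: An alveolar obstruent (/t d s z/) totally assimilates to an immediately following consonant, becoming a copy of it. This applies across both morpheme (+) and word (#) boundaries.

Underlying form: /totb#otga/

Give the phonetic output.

[tobb#ogga]

/t/ before /b/ → [b] (total assimilation)
/t/ before /g/ → [g] (total assimilation)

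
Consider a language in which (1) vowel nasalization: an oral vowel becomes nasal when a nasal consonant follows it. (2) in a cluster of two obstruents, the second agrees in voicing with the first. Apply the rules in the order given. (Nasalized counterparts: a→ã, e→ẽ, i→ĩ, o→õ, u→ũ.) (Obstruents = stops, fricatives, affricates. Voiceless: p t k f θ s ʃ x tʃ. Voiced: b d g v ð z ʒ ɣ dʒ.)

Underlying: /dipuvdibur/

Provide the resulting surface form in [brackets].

[dipuvdibur]

Rule 1: no segment meets the rule's conditions; no change.
After rule 1: dipuvdibur
Rule 2: no segment meets the rule's conditions; no change.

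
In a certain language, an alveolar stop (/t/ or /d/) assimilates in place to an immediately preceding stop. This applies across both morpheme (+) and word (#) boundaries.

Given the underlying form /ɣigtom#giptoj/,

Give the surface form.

[ɣigkom#gippoj]

/t/ after /g/ (velar) → [k]
/t/ after /p/ (labial) → [p]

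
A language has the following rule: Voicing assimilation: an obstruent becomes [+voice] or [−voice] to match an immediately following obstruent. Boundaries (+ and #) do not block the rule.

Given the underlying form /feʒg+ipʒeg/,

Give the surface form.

/p/ before /ʒ/ (voiced) → [b]

[feʒg+ibʒeg]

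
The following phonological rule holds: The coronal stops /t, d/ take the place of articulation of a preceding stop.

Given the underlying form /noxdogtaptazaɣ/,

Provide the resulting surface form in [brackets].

/t/ after /g/ (velar) → [k]
/t/ after /p/ (labial) → [p]

[noxdogkappazaɣ]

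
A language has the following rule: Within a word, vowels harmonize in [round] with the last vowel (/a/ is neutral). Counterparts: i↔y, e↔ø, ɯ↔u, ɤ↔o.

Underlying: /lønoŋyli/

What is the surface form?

/ø/ harmonizes with /i/ ([-round]) → [e]
/o/ harmonizes with /i/ ([-round]) → [ɤ]
/y/ harmonizes with /i/ ([-round]) → [i]

[lenɤŋili]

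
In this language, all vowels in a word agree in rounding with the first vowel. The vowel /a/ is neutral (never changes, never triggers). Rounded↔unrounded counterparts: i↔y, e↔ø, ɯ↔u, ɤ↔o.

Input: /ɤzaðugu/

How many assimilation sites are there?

/u/ harmonizes with /ɤ/ ([-round]) → [ɯ]
/u/ harmonizes with /ɤ/ ([-round]) → [ɯ]
2 segments change.

2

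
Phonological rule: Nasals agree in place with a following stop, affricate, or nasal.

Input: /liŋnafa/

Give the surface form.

[linnafa]

/ŋ/ before /n/ (alveolar) → [n]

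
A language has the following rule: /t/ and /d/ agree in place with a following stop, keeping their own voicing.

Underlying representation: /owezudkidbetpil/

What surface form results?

/d/ before /k/ (velar) → [g]
/d/ before /b/ (labial) → [b]
/t/ before /p/ (labial) → [p]

[owezugkibbeppil]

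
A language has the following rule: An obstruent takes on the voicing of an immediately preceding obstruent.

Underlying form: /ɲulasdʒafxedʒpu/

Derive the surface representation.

/dʒ/ after /s/ (voiceless) → [tʃ]
/p/ after /dʒ/ (voiced) → [b]

[ɲulastʃafxedʒbu]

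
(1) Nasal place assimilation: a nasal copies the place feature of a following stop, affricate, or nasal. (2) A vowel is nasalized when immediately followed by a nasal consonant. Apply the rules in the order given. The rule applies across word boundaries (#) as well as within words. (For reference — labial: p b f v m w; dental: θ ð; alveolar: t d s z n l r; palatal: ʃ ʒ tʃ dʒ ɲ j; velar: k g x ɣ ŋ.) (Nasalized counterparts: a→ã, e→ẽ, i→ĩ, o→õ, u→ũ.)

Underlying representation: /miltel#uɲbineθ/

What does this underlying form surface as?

Rule 1: /ɲ/ before /b/ (labial) → [m]
After rule 1: miltel#umbineθ
Rule 2: /u/ before nasal /m/ → [ũ]
Rule 2: /i/ before nasal /n/ → [ĩ]

[miltel#ũmbĩneθ]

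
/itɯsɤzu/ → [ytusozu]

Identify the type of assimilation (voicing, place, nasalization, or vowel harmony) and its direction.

vowel harmony, regressive

/i/→[y] /ɯ/→[u] /ɤ/→[o].
Vowels agree with the last vowel, so the harmony is regressive.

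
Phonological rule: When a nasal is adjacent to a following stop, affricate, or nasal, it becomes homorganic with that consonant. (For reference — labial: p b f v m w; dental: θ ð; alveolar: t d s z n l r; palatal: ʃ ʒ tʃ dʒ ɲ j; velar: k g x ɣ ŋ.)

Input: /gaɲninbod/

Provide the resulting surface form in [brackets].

[gannimbod]

/ɲ/ before /n/ (alveolar) → [n]
/n/ before /b/ (labial) → [m]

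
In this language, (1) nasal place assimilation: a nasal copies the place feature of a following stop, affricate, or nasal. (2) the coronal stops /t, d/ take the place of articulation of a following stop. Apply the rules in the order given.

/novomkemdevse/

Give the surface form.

[novoŋkendevse]

Rule 1: /m/ before /k/ (velar) → [ŋ]
Rule 1: /m/ before /d/ (alveolar) → [n]
After rule 1: novoŋkendevse
Rule 2: no segment meets the rule's conditions; no change.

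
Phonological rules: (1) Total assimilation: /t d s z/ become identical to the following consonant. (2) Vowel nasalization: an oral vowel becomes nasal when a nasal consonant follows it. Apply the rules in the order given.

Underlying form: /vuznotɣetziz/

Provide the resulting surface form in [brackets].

[vũnnoɣɣezziz]

Rule 1: /z/ before /n/ → [n] (total assimilation)
Rule 1: /t/ before /ɣ/ → [ɣ] (total assimilation)
Rule 1: /t/ before /z/ → [z] (total assimilation)
After rule 1: vunnoɣɣezziz
Rule 2: /u/ before nasal /n/ → [ũ]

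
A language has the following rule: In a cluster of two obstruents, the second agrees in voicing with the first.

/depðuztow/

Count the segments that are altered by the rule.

2

/ð/ after /p/ (voiceless) → [θ]
/t/ after /z/ (voiced) → [d]
2 segments change.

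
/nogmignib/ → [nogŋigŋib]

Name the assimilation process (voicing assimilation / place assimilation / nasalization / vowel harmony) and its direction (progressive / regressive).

/m/→[ŋ] /n/→[ŋ].
Each target copies a feature from the preceding segment, so the direction is progressive.

place assimilation, progressive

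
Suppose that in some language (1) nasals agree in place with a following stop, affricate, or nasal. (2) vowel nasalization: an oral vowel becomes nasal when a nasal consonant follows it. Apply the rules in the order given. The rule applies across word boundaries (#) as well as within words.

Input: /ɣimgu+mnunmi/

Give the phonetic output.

Rule 1: /m/ before /g/ (velar) → [ŋ]
Rule 1: /m/ before /n/ (alveolar) → [n]
Rule 1: /n/ before /m/ (labial) → [m]
After rule 1: ɣiŋgu+nnummi
Rule 2: /i/ before nasal /ŋ/ → [ĩ]
Rule 2: /u/ before nasal /n/ → [ũ]
Rule 2: /u/ before nasal /m/ → [ũ]

[ɣĩŋgũ+nnũmmi]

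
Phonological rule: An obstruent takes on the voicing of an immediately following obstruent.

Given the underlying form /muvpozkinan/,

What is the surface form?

[mufposkinan]

/v/ before /p/ (voiceless) → [f]
/z/ before /k/ (voiceless) → [s]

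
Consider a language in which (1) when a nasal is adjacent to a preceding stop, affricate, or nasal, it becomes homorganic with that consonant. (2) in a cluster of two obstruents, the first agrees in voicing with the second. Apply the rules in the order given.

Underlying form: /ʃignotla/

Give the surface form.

[ʃigŋotla]

Rule 1: /n/ after /g/ (velar) → [ŋ]
After rule 1: ʃigŋotla
Rule 2: no segment meets the rule's conditions; no change.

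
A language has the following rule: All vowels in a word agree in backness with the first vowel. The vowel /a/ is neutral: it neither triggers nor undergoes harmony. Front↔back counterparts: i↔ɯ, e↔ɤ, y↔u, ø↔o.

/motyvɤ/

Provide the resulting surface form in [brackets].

/y/ harmonizes with /o/ ([+back]) → [u]

[motuvɤ]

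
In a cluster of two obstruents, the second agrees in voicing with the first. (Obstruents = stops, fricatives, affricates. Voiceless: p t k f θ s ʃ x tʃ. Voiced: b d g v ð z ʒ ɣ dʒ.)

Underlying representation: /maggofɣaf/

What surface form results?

/ɣ/ after /f/ (voiceless) → [x]

[maggofxaf]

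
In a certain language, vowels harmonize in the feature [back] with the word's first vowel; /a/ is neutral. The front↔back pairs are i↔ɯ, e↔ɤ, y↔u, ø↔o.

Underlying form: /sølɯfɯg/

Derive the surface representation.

[sølifig]

/ɯ/ harmonizes with /ø/ ([-back]) → [i]
/ɯ/ harmonizes with /ø/ ([-back]) → [i]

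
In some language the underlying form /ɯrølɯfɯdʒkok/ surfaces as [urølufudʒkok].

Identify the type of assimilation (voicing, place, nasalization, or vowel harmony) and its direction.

/ɯ/→[u] /ɯ/→[u] /ɯ/→[u].
Vowels agree with the last vowel, so the harmony is regressive.

vowel harmony, regressive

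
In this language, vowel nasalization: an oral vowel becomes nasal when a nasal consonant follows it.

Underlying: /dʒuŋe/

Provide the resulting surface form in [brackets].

[dʒũŋe]

/u/ before nasal /ŋ/ → [ũ]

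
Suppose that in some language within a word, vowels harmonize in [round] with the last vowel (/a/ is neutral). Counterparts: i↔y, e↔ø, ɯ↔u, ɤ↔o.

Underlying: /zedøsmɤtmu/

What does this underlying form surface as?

[zødøsmotmu]

/e/ harmonizes with /u/ ([+round]) → [ø]
/ɤ/ harmonizes with /u/ ([+round]) → [o]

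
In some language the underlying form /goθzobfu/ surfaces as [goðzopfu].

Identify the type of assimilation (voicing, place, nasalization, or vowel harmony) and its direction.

/θ/→[ð] /b/→[p].
Each target copies a feature from the following segment, so the direction is regressive.

voicing assimilation, regressive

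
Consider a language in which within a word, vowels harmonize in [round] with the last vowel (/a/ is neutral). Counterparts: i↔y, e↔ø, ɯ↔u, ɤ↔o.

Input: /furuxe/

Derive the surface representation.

/u/ harmonizes with /e/ ([-round]) → [ɯ]
/u/ harmonizes with /e/ ([-round]) → [ɯ]

[fɯrɯxe]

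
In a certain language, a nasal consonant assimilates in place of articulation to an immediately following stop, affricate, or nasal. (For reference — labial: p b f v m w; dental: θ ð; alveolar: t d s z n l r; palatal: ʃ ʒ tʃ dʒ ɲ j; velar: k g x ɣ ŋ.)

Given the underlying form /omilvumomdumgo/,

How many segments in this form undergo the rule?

2

/m/ before /d/ (alveolar) → [n]
/m/ before /g/ (velar) → [ŋ]
2 segments change.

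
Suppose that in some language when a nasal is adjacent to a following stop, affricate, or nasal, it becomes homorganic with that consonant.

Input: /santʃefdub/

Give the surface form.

[saɲtʃefdub]

/n/ before /tʃ/ (palatal) → [ɲ]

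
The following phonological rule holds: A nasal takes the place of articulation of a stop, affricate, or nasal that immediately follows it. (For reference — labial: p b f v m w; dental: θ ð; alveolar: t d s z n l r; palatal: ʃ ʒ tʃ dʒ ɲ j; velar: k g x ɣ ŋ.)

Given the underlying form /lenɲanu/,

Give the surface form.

[leɲɲanu]

/n/ before /ɲ/ (palatal) → [ɲ]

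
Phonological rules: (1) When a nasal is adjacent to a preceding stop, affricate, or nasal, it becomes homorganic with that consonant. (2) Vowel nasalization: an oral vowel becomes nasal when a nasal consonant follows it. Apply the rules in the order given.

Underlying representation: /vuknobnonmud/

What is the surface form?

Rule 1: /n/ after /k/ (velar) → [ŋ]
Rule 1: /n/ after /b/ (labial) → [m]
Rule 1: /m/ after /n/ (alveolar) → [n]
After rule 1: vukŋobmonnud
Rule 2: /o/ before nasal /n/ → [õ]

[vukŋobmõnnud]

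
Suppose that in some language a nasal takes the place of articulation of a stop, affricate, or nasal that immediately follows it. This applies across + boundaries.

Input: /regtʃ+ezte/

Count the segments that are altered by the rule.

No segment meets the rule's conditions.

0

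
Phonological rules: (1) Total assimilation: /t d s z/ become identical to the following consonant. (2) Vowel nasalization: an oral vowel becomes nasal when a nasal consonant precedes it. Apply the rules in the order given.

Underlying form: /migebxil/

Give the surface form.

[mĩgebxil]

Rule 1: no segment meets the rule's conditions; no change.
After rule 1: migebxil
Rule 2: /i/ after nasal /m/ → [ĩ]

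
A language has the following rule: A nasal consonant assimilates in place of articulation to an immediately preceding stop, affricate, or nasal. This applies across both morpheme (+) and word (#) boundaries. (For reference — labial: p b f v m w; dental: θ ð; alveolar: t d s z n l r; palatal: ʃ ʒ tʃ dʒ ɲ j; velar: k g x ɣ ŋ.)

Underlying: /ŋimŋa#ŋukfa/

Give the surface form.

[ŋimma#ŋukfa]

/ŋ/ after /m/ (labial) → [m]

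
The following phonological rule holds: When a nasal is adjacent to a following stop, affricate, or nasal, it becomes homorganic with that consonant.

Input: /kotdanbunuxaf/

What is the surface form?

/n/ before /b/ (labial) → [m]

[kotdambunuxaf]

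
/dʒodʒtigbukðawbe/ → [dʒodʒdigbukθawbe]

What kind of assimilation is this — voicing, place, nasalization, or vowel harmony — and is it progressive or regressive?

/t/→[d] /ð/→[θ].
Each target copies a feature from the preceding segment, so the direction is progressive.

voicing assimilation, progressive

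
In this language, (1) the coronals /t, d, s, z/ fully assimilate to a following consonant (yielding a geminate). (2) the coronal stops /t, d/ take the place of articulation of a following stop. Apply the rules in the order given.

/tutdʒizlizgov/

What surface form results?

[tudʒdʒilliggov]

Rule 1: /t/ before /dʒ/ → [dʒ] (total assimilation)
Rule 1: /z/ before /l/ → [l] (total assimilation)
Rule 1: /z/ before /g/ → [g] (total assimilation)
After rule 1: tudʒdʒilliggov
Rule 2: no segment meets the rule's conditions; no change.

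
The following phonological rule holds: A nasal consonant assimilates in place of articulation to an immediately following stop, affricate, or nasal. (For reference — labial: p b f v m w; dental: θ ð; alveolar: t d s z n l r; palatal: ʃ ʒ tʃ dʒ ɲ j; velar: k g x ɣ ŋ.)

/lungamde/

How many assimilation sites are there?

2

/n/ before /g/ (velar) → [ŋ]
/m/ before /d/ (alveolar) → [n]
2 segments change.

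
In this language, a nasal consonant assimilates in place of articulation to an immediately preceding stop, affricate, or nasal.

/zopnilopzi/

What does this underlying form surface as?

/n/ after /p/ (labial) → [m]

[zopmilopzi]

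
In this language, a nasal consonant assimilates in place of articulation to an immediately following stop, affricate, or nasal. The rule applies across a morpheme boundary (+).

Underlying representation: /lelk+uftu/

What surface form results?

no segment meets the rule's conditions; no change.

[lelk+uftu]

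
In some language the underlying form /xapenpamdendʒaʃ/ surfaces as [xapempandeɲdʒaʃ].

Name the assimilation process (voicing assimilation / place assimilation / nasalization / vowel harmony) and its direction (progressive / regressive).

/n/→[m] /m/→[n] /n/→[ɲ].
Each target copies a feature from the following segment, so the direction is regressive.

place assimilation, regressive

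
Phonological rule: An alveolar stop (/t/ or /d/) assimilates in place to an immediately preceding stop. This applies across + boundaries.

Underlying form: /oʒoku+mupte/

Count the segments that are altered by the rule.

/t/ after /p/ (labial) → [p]
1 segment changes.

1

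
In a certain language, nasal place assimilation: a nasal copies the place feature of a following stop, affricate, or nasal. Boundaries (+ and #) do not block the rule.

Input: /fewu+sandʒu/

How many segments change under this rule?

1

/n/ before /dʒ/ (palatal) → [ɲ]
1 segment changes.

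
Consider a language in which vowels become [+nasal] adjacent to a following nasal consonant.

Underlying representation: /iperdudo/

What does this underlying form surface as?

no segment meets the rule's conditions; no change.

[iperdudo]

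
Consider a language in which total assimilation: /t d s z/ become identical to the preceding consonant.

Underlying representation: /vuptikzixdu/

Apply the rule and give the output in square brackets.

[vuppikkixxu]

/t/ after /p/ → [p] (total assimilation)
/z/ after /k/ → [k] (total assimilation)
/d/ after /x/ → [x] (total assimilation)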